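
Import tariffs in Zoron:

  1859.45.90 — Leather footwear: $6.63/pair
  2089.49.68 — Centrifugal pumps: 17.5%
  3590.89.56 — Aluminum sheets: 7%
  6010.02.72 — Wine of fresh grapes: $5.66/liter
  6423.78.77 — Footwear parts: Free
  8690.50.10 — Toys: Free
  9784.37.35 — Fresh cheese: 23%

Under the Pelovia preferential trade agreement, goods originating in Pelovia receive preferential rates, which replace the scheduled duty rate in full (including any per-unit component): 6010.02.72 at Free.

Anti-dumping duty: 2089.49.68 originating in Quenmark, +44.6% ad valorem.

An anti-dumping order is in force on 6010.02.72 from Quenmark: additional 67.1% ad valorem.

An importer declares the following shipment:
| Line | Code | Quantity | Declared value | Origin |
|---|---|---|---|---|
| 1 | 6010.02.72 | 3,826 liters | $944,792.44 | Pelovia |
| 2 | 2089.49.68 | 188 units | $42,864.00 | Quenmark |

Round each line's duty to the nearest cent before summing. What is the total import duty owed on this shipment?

$26,618.54

Line 1 (6010.02.72, Pelovia, 3,826 liters, $944,792.44):
Base rate for 6010.02.72 is $5.66/liter.
Origin Pelovia qualifies under the Zoron–Pelovia agreement and 6010.02.72 is covered: preferential rate Free applies instead.
The additional-duty order on 6010.02.72 targets Quenmark, not Pelovia; it does not apply.
Duty = $944,792.44 × 0% = $0.00.
Line 2 (2089.49.68, Quenmark, 188 units, $42,864.00):
Base rate for 2089.49.68 is 17.5%.
Additional duty on 2089.49.68 from Quenmark: +44.6%. Applied ad valorem rate: 17.5% + 44.6% = 62.1%.
Duty = $42,864.00 × 62.1% = $26,618.54.
Total = $0.00 + $26,618.54 = $26,618.54.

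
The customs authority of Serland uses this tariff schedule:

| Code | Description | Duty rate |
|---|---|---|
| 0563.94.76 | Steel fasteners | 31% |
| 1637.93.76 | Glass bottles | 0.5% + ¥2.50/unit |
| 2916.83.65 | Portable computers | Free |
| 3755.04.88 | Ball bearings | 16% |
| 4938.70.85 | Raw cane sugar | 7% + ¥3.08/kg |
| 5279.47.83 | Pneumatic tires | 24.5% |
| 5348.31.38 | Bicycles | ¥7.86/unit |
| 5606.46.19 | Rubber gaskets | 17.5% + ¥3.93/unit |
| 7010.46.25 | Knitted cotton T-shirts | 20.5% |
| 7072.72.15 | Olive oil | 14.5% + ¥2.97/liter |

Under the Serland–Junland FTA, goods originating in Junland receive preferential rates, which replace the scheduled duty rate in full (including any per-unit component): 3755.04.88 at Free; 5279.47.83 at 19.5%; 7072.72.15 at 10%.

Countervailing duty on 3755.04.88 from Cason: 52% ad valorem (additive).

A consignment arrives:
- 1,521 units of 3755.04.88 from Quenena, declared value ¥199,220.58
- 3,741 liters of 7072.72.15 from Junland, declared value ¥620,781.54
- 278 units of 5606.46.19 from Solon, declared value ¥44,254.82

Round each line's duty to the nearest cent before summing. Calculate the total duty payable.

¥102,790.57

Line 1 (3755.04.88, Quenena, 1,521 units, ¥199,220.58):
Base rate for 3755.04.88 is 16%.
3755.04.88 has an FTA preferential rate, but origin Quenena is not Junland; base rate stands.
The additional-duty order on 3755.04.88 targets Cason, not Quenena; it does not apply.
Duty = ¥199,220.58 × 16% = ¥31,875.29.
Line 2 (7072.72.15, Junland, 3,741 liters, ¥620,781.54):
Base rate for 7072.72.15 is 14.5% + ¥2.97/liter.
Origin Junland qualifies under the Serland–Junland agreement and 7072.72.15 is covered: preferential rate 10% applies instead.
Duty = ¥620,781.54 × 10% = ¥62,078.15.
Line 3 (5606.46.19, Solon, 278 units, ¥44,254.82):
Base rate for 5606.46.19 is 17.5% + ¥3.93/unit.
Duty = ¥44,254.82 × 17.5% + 278 × ¥3.93 = ¥8,837.13.
Total = ¥31,875.29 + ¥62,078.15 + ¥8,837.13 = ¥102,790.57.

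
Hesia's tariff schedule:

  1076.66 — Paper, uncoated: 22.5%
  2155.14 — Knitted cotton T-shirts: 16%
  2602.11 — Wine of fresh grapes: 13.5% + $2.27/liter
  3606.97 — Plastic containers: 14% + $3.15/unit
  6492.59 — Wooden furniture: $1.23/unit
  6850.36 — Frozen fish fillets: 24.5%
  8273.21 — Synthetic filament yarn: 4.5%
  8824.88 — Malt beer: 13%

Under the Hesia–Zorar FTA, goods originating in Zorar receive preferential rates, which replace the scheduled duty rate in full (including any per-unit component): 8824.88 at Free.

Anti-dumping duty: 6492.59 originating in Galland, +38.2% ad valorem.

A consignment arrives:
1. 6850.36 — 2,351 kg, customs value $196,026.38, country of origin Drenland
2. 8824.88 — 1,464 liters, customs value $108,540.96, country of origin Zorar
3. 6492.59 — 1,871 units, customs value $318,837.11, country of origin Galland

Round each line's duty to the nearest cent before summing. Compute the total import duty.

Line 1 (6850.36, Drenland, 2,351 kg, $196,026.38):
Base rate for 6850.36 is 24.5%.
Duty = $196,026.38 × 24.5% = $48,026.46.
Line 2 (8824.88, Zorar, 1,464 liters, $108,540.96):
Base rate for 8824.88 is 13%.
Origin Zorar qualifies under the Hesia–Zorar agreement and 8824.88 is covered: preferential rate Free applies instead.
Duty = $108,540.96 × 0% = $0.00.
Line 3 (6492.59, Galland, 1,871 units, $318,837.11):
Base rate for 6492.59 is $1.23/unit.
Additional duty on 6492.59 from Galland: +38.2% ad valorem. Applied ad valorem rate = 38.2%.
Duty = $318,837.11 × 38.2% + 1,871 × $1.23 = $124,097.11.
Total = $48,026.46 + $0.00 + $124,097.11 = $172,123.57.

$172,123.57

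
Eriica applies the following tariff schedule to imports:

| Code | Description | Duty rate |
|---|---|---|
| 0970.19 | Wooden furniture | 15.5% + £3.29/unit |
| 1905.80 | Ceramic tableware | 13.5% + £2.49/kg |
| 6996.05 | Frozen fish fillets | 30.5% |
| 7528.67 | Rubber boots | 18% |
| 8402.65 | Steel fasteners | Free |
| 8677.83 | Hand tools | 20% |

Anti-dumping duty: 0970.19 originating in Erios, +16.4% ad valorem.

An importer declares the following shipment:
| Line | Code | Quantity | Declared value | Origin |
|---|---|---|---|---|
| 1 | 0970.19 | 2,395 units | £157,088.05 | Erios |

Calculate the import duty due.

£57,990.64

Line 1 (0970.19, Erios, 2,395 units, £157,088.05):
Base rate for 0970.19 is 15.5% + £3.29/unit.
Additional duty on 0970.19 from Erios: +16.4%. Applied ad valorem rate: 15.5% + 16.4% = 31.9%.
Duty = £157,088.05 × 31.9% + 2,395 × £3.29 = £57,990.64.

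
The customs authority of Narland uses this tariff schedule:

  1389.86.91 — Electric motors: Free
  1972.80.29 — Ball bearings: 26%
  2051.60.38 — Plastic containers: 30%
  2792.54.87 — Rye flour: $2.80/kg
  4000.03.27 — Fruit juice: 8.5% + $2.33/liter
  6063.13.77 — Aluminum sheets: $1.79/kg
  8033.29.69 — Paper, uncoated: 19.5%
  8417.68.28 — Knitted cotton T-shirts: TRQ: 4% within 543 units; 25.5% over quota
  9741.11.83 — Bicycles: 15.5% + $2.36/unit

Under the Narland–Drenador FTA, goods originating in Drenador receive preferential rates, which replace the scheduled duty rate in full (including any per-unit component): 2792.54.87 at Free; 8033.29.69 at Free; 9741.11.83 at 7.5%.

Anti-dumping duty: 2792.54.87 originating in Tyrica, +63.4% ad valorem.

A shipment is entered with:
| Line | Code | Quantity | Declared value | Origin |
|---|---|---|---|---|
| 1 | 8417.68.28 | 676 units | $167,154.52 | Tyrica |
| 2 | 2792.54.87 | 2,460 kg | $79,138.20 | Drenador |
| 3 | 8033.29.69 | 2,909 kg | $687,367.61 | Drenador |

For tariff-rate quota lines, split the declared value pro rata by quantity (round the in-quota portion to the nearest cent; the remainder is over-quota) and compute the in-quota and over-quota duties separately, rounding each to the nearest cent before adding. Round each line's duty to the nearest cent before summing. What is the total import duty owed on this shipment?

Line 1 (8417.68.28, Tyrica, 676 units, $167,154.52):
Code 8417.68.28 is under a tariff-rate quota (threshold 543 units). In-quota: 543 units at 4%; over-quota: 133 units at 25.5%.
Pro-rata value split: in-quota = $167,154.52 × 543/676 = $134,267.61; over-quota = $167,154.52 − $134,267.61 = $32,886.91.
In-quota duty = $134,267.61 × 4% = $5,370.70. Over-quota duty = $32,886.91 × 25.5% = $8,386.16.
Line duty = $5,370.70 + $8,386.16 = $13,756.86.
Line 2 (2792.54.87, Drenador, 2,460 kg, $79,138.20):
Base rate for 2792.54.87 is $2.80/kg.
Origin Drenador qualifies under the Narland–Drenador agreement and 2792.54.87 is covered: preferential rate Free applies instead.
The additional-duty order on 2792.54.87 targets Tyrica, not Drenador; it does not apply.
Duty = $79,138.20 × 0% = $0.00.
Line 3 (8033.29.69, Drenador, 2,909 kg, $687,367.61):
Base rate for 8033.29.69 is 19.5%.
Origin Drenador qualifies under the Narland–Drenador agreement and 8033.29.69 is covered: preferential rate Free applies instead.
Duty = $687,367.61 × 0% = $0.00.
Total = $13,756.86 + $0.00 + $0.00 = $13,756.86.

$13,756.86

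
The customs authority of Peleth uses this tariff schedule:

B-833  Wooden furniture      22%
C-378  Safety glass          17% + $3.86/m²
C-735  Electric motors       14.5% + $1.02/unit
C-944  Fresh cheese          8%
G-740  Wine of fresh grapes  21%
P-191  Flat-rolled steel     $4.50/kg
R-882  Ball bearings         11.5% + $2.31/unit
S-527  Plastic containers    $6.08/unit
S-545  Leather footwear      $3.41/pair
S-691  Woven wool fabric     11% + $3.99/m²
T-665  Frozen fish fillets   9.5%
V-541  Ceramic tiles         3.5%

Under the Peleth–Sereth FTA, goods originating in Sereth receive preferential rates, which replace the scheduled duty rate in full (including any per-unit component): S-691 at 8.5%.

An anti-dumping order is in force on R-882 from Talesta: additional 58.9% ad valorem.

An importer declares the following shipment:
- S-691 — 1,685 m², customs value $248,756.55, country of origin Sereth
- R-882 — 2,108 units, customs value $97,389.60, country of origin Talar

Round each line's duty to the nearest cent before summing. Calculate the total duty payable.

$37,213.59

Line 1 (S-691, Sereth, 1,685 m², $248,756.55):
Base rate for S-691 is 11% + $3.99/m².
Origin Sereth qualifies under the Peleth–Sereth agreement and S-691 is covered: preferential rate 8.5% applies instead.
Duty = $248,756.55 × 8.5% = $21,144.31.
Line 2 (R-882, Talar, 2,108 units, $97,389.60):
Base rate for R-882 is 11.5% + $2.31/unit.
The additional-duty order on R-882 targets Talesta, not Talar; it does not apply.
Duty = $97,389.60 × 11.5% + 2,108 × $2.31 = $16,069.28.
Total = $21,144.31 + $16,069.28 = $37,213.59.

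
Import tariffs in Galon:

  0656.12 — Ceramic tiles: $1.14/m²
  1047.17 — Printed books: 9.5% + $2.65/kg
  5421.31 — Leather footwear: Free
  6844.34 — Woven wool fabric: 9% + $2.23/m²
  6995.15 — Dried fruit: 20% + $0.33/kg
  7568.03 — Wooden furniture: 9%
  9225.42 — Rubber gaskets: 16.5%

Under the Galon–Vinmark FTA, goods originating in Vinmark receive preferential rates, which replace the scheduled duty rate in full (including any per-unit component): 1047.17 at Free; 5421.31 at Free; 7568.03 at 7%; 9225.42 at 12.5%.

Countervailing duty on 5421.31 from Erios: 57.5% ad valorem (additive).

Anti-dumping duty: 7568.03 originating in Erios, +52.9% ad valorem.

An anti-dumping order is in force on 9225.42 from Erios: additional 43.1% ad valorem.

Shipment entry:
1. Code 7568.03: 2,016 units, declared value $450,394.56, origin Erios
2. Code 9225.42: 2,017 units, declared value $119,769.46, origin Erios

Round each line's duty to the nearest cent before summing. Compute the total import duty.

Line 1 (7568.03, Erios, 2,016 units, $450,394.56):
Base rate for 7568.03 is 9%.
7568.03 has an FTA preferential rate, but origin Erios is not Vinmark; base rate stands.
Additional duty on 7568.03 from Erios: +52.9%. Applied ad valorem rate: 9% + 52.9% = 61.9%.
Duty = $450,394.56 × 61.9% = $278,794.23.
Line 2 (9225.42, Erios, 2,017 units, $119,769.46):
Base rate for 9225.42 is 16.5%.
9225.42 has an FTA preferential rate, but origin Erios is not Vinmark; base rate stands.
Additional duty on 9225.42 from Erios: +43.1%. Applied ad valorem rate: 16.5% + 43.1% = 59.6%.
Duty = $119,769.46 × 59.6% = $71,382.60.
Total = $278,794.23 + $71,382.60 = $350,176.83.

$350,176.83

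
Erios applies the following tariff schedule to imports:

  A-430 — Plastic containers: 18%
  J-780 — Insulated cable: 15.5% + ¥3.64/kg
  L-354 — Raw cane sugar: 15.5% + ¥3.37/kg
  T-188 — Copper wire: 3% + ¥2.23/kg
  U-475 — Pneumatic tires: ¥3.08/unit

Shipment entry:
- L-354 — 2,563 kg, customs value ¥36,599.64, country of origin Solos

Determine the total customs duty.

¥14,310.25

Line 1 (L-354, Solos, 2,563 kg, ¥36,599.64):
Base rate for L-354 is 15.5% + ¥3.37/kg.
Duty = ¥36,599.64 × 15.5% + 2,563 × ¥3.37 = ¥14,310.25.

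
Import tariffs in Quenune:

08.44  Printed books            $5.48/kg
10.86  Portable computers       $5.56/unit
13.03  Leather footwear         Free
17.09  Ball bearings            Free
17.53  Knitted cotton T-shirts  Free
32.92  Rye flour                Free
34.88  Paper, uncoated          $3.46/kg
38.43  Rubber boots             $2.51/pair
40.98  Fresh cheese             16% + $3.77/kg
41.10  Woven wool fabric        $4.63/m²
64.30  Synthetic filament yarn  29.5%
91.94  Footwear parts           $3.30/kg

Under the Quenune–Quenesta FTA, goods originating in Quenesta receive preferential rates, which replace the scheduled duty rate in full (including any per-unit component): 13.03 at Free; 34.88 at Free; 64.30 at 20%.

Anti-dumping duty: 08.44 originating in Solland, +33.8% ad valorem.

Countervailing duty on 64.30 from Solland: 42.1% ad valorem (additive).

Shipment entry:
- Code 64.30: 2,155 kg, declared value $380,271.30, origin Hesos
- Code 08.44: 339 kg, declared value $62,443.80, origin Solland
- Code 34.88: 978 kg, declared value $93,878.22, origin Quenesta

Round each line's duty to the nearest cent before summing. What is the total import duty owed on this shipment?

$135,143.75

Line 1 (64.30, Hesos, 2,155 kg, $380,271.30):
Base rate for 64.30 is 29.5%.
64.30 has an FTA preferential rate, but origin Hesos is not Quenesta; base rate stands.
The additional-duty order on 64.30 targets Solland, not Hesos; it does not apply.
Duty = $380,271.30 × 29.5% = $112,180.03.
Line 2 (08.44, Solland, 339 kg, $62,443.80):
Base rate for 08.44 is $5.48/kg.
Additional duty on 08.44 from Solland: +33.8% ad valorem. Applied ad valorem rate = 33.8%.
Duty = $62,443.80 × 33.8% + 339 × $5.48 = $22,963.72.
Line 3 (34.88, Quenesta, 978 kg, $93,878.22):
Base rate for 34.88 is $3.46/kg.
Origin Quenesta qualifies under the Quenune–Quenesta agreement and 34.88 is covered: preferential rate Free applies instead.
Duty = $93,878.22 × 0% = $0.00.
Total = $112,180.03 + $22,963.72 + $0.00 = $135,143.75.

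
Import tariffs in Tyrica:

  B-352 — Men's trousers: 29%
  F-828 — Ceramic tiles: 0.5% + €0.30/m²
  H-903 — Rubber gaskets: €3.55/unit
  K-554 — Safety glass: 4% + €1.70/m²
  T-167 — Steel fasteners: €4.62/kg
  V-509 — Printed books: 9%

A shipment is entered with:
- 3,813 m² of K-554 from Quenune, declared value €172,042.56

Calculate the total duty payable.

€13,363.80

Line 1 (K-554, Quenune, 3,813 m², €172,042.56):
Base rate for K-554 is 4% + €1.70/m².
Duty = €172,042.56 × 4% + 3,813 × €1.70 = €13,363.80.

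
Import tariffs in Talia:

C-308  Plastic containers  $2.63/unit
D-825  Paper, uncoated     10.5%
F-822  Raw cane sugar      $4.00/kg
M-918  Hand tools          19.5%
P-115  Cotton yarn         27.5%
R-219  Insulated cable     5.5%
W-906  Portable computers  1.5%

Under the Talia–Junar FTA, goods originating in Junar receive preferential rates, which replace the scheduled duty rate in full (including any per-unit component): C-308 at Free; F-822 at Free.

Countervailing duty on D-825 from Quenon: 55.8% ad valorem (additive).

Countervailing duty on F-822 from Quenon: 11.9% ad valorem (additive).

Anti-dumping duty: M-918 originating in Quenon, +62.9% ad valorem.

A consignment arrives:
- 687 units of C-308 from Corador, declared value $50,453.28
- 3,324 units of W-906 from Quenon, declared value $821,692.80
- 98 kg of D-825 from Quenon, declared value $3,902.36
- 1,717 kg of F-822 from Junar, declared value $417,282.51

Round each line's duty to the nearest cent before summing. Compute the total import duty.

Line 1 (C-308, Corador, 687 units, $50,453.28):
Base rate for C-308 is $2.63/unit.
C-308 has an FTA preferential rate, but origin Corador is not Junar; base rate stands.
Duty = 687 × $2.63 = $1,806.81.
Line 2 (W-906, Quenon, 3,324 units, $821,692.80):
Base rate for W-906 is 1.5%.
Duty = $821,692.80 × 1.5% = $12,325.39.
Line 3 (D-825, Quenon, 98 kg, $3,902.36):
Base rate for D-825 is 10.5%.
Additional duty on D-825 from Quenon: +55.8%. Applied ad valorem rate: 10.5% + 55.8% = 66.3%.
Duty = $3,902.36 × 66.3% = $2,587.26.
Line 4 (F-822, Junar, 1,717 kg, $417,282.51):
Base rate for F-822 is $4.00/kg.
Origin Junar qualifies under the Talia–Junar agreement and F-822 is covered: preferential rate Free applies instead.
The additional-duty order on F-822 targets Quenon, not Junar; it does not apply.
Duty = $417,282.51 × 0% = $0.00.
Total = $1,806.81 + $12,325.39 + $2,587.26 + $0.00 = $16,719.46.

$16,719.46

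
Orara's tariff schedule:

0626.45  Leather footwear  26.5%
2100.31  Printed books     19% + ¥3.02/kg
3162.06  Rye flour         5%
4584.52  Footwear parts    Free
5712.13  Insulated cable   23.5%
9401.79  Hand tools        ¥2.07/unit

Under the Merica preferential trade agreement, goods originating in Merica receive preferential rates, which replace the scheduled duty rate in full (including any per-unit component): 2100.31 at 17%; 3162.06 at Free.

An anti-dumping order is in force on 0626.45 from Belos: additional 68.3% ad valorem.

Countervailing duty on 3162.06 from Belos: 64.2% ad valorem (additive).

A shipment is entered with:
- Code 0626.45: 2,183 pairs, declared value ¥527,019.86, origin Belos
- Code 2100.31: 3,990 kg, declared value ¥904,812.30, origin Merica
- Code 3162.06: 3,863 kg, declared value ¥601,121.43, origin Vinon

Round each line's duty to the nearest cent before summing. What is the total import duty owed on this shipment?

Line 1 (0626.45, Belos, 2,183 pairs, ¥527,019.86):
Base rate for 0626.45 is 26.5%.
Additional duty on 0626.45 from Belos: +68.3%. Applied ad valorem rate: 26.5% + 68.3% = 94.8%.
Duty = ¥527,019.86 × 94.8% = ¥499,614.83.
Line 2 (2100.31, Merica, 3,990 kg, ¥904,812.30):
Base rate for 2100.31 is 19% + ¥3.02/kg.
Origin Merica qualifies under the Orara–Merica agreement and 2100.31 is covered: preferential rate 17% applies instead.
Duty = ¥904,812.30 × 17% = ¥153,818.09.
Line 3 (3162.06, Vinon, 3,863 kg, ¥601,121.43):
Base rate for 3162.06 is 5%.
3162.06 has an FTA preferential rate, but origin Vinon is not Merica; base rate stands.
The additional-duty order on 3162.06 targets Belos, not Vinon; it does not apply.
Duty = ¥601,121.43 × 5% = ¥30,056.07.
Total = ¥499,614.83 + ¥153,818.09 + ¥30,056.07 = ¥683,488.99.

¥683,488.99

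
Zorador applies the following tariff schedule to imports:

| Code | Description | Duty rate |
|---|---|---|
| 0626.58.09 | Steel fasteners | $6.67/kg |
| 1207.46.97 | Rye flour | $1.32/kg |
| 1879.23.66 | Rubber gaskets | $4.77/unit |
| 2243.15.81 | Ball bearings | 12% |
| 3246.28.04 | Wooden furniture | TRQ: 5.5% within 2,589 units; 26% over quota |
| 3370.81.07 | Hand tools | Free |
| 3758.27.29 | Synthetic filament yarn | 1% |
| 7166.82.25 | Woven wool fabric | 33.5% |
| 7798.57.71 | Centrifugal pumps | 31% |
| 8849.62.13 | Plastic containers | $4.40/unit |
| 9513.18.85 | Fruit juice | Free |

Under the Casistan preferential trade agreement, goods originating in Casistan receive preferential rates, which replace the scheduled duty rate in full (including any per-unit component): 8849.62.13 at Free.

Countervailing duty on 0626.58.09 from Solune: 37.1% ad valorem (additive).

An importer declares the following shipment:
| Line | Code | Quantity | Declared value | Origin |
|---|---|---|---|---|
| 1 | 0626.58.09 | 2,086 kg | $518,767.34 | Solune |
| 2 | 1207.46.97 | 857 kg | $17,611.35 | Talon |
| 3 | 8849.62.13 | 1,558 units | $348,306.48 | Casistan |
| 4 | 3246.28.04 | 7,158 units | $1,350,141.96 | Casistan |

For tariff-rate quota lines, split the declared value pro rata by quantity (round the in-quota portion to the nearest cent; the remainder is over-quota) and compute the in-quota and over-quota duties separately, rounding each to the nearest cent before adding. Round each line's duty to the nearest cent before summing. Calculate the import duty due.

Line 1 (0626.58.09, Solune, 2,086 kg, $518,767.34):
Base rate for 0626.58.09 is $6.67/kg.
Additional duty on 0626.58.09 from Solune: +37.1% ad valorem. Applied ad valorem rate = 37.1%.
Duty = $518,767.34 × 37.1% + 2,086 × $6.67 = $206,376.30.
Line 2 (1207.46.97, Talon, 857 kg, $17,611.35):
Base rate for 1207.46.97 is $1.32/kg.
Duty = 857 × $1.32 = $1,131.24.
Line 3 (8849.62.13, Casistan, 1,558 units, $348,306.48):
Base rate for 8849.62.13 is $4.40/unit.
Origin Casistan qualifies under the Zorador–Casistan agreement and 8849.62.13 is covered: preferential rate Free applies instead.
Duty = $348,306.48 × 0% = $0.00.
Line 4 (3246.28.04, Casistan, 7,158 units, $1,350,141.96):
Code 3246.28.04 is under a tariff-rate quota (threshold 2,589 units). In-quota: 2,589 units at 5.5%; over-quota: 4,569 units at 26%.
Pro-rata value split: in-quota = $1,350,141.96 × 2,589/7,158 = $488,337.18; over-quota = $1,350,141.96 − $488,337.18 = $861,804.78.
In-quota duty = $488,337.18 × 5.5% = $26,858.54. Over-quota duty = $861,804.78 × 26% = $224,069.24.
Line duty = $26,858.54 + $224,069.24 = $250,927.78.
Total = $206,376.30 + $1,131.24 + $0.00 + $250,927.78 = $458,435.32.

$458,435.32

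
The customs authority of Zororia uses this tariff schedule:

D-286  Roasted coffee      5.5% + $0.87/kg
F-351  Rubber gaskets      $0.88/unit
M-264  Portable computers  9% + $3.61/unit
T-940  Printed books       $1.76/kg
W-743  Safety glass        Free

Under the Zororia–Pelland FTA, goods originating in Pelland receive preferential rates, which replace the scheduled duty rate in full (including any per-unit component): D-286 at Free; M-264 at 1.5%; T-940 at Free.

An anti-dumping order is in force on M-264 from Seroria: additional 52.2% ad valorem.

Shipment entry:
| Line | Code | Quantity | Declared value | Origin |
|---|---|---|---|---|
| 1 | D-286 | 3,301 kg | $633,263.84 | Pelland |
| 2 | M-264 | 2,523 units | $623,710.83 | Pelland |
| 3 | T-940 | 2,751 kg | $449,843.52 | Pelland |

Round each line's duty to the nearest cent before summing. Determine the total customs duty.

$9,355.66

Line 1 (D-286, Pelland, 3,301 kg, $633,263.84):
Base rate for D-286 is 5.5% + $0.87/kg.
Origin Pelland qualifies under the Zororia–Pelland agreement and D-286 is covered: preferential rate Free applies instead.
Duty = $633,263.84 × 0% = $0.00.
Line 2 (M-264, Pelland, 2,523 units, $623,710.83):
Base rate for M-264 is 9% + $3.61/unit.
Origin Pelland qualifies under the Zororia–Pelland agreement and M-264 is covered: preferential rate 1.5% applies instead.
The additional-duty order on M-264 targets Seroria, not Pelland; it does not apply.
Duty = $623,710.83 × 1.5% = $9,355.66.
Line 3 (T-940, Pelland, 2,751 kg, $449,843.52):
Base rate for T-940 is $1.76/kg.
Origin Pelland qualifies under the Zororia–Pelland agreement and T-940 is covered: preferential rate Free applies instead.
Duty = $449,843.52 × 0% = $0.00.
Total = $0.00 + $9,355.66 + $0.00 = $9,355.66.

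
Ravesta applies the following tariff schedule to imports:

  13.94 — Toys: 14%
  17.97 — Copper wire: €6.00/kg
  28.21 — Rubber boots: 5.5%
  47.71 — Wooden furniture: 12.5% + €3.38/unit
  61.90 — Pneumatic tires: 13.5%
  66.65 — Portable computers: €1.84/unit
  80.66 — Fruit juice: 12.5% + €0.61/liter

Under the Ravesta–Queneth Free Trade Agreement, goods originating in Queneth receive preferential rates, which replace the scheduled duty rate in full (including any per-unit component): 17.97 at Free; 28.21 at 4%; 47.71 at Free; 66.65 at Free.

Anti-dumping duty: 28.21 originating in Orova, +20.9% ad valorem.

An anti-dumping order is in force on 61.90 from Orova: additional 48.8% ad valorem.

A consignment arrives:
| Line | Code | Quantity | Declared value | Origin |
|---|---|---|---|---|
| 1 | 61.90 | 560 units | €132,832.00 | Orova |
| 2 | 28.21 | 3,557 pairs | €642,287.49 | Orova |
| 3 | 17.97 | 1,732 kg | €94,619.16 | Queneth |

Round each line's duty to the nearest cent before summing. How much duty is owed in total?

€252,318.24

Line 1 (61.90, Orova, 560 units, €132,832.00):
Base rate for 61.90 is 13.5%.
Additional duty on 61.90 from Orova: +48.8%. Applied ad valorem rate: 13.5% + 48.8% = 62.3%.
Duty = €132,832.00 × 62.3% = €82,754.34.
Line 2 (28.21, Orova, 3,557 pairs, €642,287.49):
Base rate for 28.21 is 5.5%.
28.21 has an FTA preferential rate, but origin Orova is not Queneth; base rate stands.
Additional duty on 28.21 from Orova: +20.9%. Applied ad valorem rate: 5.5% + 20.9% = 26.4%.
Duty = €642,287.49 × 26.4% = €169,563.90.
Line 3 (17.97, Queneth, 1,732 kg, €94,619.16):
Base rate for 17.97 is €6.00/kg.
Origin Queneth qualifies under the Ravesta–Queneth agreement and 17.97 is covered: preferential rate Free applies instead.
Duty = €94,619.16 × 0% = €0.00.
Total = €82,754.34 + €169,563.90 + €0.00 = €252,318.24.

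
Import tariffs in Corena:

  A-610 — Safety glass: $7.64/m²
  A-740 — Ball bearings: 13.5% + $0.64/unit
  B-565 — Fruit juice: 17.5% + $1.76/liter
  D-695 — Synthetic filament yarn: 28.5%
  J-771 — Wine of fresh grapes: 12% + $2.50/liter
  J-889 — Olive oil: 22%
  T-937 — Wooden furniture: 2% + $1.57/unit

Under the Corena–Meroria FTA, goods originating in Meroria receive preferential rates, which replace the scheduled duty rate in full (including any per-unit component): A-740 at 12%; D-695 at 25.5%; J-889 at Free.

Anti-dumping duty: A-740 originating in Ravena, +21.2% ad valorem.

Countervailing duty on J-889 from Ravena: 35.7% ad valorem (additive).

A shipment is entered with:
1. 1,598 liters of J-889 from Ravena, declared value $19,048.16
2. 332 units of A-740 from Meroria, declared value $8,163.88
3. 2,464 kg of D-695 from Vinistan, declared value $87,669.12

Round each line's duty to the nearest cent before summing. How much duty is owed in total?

Line 1 (J-889, Ravena, 1,598 liters, $19,048.16):
Base rate for J-889 is 22%.
J-889 has an FTA preferential rate, but origin Ravena is not Meroria; base rate stands.
Additional duty on J-889 from Ravena: +35.7%. Applied ad valorem rate: 22% + 35.7% = 57.7%.
Duty = $19,048.16 × 57.7% = $10,990.79.
Line 2 (A-740, Meroria, 332 units, $8,163.88):
Base rate for A-740 is 13.5% + $0.64/unit.
Origin Meroria qualifies under the Corena–Meroria agreement and A-740 is covered: preferential rate 12% applies instead.
The additional-duty order on A-740 targets Ravena, not Meroria; it does not apply.
Duty = $8,163.88 × 12% = $979.67.
Line 3 (D-695, Vinistan, 2,464 kg, $87,669.12):
Base rate for D-695 is 28.5%.
D-695 has an FTA preferential rate, but origin Vinistan is not Meroria; base rate stands.
Duty = $87,669.12 × 28.5% = $24,985.70.
Total = $10,990.79 + $979.67 + $24,985.70 = $36,956.16.

$36,956.16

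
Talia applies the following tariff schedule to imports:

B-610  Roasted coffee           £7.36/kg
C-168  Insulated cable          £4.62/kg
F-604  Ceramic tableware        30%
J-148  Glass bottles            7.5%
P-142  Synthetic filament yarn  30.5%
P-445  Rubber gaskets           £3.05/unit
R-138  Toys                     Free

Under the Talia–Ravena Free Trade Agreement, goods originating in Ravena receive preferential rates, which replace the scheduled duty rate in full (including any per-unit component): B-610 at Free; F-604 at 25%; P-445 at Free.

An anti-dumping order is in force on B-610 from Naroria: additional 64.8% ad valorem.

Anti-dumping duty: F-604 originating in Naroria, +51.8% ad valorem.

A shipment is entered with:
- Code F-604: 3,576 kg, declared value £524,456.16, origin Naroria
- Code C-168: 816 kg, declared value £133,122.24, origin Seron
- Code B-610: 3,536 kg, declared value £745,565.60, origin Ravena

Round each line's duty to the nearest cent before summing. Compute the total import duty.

Line 1 (F-604, Naroria, 3,576 kg, £524,456.16):
Base rate for F-604 is 30%.
F-604 has an FTA preferential rate, but origin Naroria is not Ravena; base rate stands.
Additional duty on F-604 from Naroria: +51.8%. Applied ad valorem rate: 30% + 51.8% = 81.8%.
Duty = £524,456.16 × 81.8% = £429,005.14.
Line 2 (C-168, Seron, 816 kg, £133,122.24):
Base rate for C-168 is £4.62/kg.
Duty = 816 × £4.62 = £3,769.92.
Line 3 (B-610, Ravena, 3,536 kg, £745,565.60):
Base rate for B-610 is £7.36/kg.
Origin Ravena qualifies under the Talia–Ravena agreement and B-610 is covered: preferential rate Free applies instead.
The additional-duty order on B-610 targets Naroria, not Ravena; it does not apply.
Duty = £745,565.60 × 0% = £0.00.
Total = £429,005.14 + £3,769.92 + £0.00 = £432,775.06.

£432,775.06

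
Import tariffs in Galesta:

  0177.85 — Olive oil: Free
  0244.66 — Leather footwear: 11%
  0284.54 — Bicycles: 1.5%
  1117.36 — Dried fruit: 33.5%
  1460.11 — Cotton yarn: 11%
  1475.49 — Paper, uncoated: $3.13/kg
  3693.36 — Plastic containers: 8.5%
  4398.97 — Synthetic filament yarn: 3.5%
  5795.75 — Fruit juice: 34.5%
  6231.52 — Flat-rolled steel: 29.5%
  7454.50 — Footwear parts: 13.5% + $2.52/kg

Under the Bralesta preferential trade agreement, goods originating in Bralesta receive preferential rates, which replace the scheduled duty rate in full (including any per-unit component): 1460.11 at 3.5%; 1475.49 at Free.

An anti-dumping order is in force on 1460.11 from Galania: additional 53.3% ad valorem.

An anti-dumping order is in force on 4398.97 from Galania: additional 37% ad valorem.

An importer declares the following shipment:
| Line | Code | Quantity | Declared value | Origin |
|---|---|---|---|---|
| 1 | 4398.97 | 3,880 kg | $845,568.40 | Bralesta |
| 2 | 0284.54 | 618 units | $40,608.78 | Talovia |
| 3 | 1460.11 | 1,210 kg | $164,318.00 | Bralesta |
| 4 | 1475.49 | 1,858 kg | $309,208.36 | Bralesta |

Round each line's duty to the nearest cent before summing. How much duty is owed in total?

$35,955.15

Line 1 (4398.97, Bralesta, 3,880 kg, $845,568.40):
Base rate for 4398.97 is 3.5%.
Origin Bralesta is the FTA partner but 4398.97 is not on the preference list; base rate stands.
The additional-duty order on 4398.97 targets Galania, not Bralesta; it does not apply.
Duty = $845,568.40 × 3.5% = $29,594.89.
Line 2 (0284.54, Talovia, 618 units, $40,608.78):
Base rate for 0284.54 is 1.5%.
Duty = $40,608.78 × 1.5% = $609.13.
Line 3 (1460.11, Bralesta, 1,210 kg, $164,318.00):
Base rate for 1460.11 is 11%.
Origin Bralesta qualifies under the Galesta–Bralesta agreement and 1460.11 is covered: preferential rate 3.5% applies instead.
The additional-duty order on 1460.11 targets Galania, not Bralesta; it does not apply.
Duty = $164,318.00 × 3.5% = $5,751.13.
Line 4 (1475.49, Bralesta, 1,858 kg, $309,208.36):
Base rate for 1475.49 is $3.13/kg.
Origin Bralesta qualifies under the Galesta–Bralesta agreement and 1475.49 is covered: preferential rate Free applies instead.
Duty = $309,208.36 × 0% = $0.00.
Total = $29,594.89 + $609.13 + $5,751.13 + $0.00 = $35,955.15.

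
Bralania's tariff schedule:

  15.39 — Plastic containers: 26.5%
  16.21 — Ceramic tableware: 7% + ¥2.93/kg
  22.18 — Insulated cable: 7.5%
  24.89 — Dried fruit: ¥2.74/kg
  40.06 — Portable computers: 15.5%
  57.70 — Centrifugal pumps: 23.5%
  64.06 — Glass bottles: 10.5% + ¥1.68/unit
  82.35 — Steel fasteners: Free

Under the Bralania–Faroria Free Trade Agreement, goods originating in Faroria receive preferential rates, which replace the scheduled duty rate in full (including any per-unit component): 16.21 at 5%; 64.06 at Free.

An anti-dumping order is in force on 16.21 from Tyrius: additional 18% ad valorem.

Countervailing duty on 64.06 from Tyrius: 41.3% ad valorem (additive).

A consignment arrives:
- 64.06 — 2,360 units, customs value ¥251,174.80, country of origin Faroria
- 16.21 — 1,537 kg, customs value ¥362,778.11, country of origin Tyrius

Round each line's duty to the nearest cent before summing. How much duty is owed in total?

¥95,197.94

Line 1 (64.06, Faroria, 2,360 units, ¥251,174.80):
Base rate for 64.06 is 10.5% + ¥1.68/unit.
Origin Faroria qualifies under the Bralania–Faroria agreement and 64.06 is covered: preferential rate Free applies instead.
The additional-duty order on 64.06 targets Tyrius, not Faroria; it does not apply.
Duty = ¥251,174.80 × 0% = ¥0.00.
Line 2 (16.21, Tyrius, 1,537 kg, ¥362,778.11):
Base rate for 16.21 is 7% + ¥2.93/kg.
16.21 has an FTA preferential rate, but origin Tyrius is not Faroria; base rate stands.
Additional duty on 16.21 from Tyrius: +18%. Applied ad valorem rate: 7% + 18% = 25%.
Duty = ¥362,778.11 × 25% + 1,537 × ¥2.93 = ¥95,197.94.
Total = ¥0.00 + ¥95,197.94 = ¥95,197.94.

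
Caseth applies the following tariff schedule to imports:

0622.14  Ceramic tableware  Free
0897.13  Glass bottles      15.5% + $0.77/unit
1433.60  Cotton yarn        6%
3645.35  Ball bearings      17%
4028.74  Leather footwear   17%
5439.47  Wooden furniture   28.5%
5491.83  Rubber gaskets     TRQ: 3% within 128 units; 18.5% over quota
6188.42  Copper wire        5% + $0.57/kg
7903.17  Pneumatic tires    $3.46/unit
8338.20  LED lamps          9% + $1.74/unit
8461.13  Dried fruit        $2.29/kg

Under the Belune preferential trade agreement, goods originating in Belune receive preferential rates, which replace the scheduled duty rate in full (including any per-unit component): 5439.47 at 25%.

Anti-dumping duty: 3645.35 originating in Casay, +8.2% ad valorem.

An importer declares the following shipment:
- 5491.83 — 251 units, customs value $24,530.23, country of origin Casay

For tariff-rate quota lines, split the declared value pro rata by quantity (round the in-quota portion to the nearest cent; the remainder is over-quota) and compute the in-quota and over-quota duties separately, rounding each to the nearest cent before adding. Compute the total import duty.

$2,599.13

Line 1 (5491.83, Casay, 251 units, $24,530.23):
Code 5491.83 is under a tariff-rate quota (threshold 128 units). In-quota: 128 units at 3%; over-quota: 123 units at 18.5%.
Pro-rata value split: in-quota = $24,530.23 × 128/251 = $12,509.44; over-quota = $24,530.23 − $12,509.44 = $12,020.79.
In-quota duty = $12,509.44 × 3% = $375.28. Over-quota duty = $12,020.79 × 18.5% = $2,223.85.
Line duty = $375.28 + $2,223.85 = $2,599.13.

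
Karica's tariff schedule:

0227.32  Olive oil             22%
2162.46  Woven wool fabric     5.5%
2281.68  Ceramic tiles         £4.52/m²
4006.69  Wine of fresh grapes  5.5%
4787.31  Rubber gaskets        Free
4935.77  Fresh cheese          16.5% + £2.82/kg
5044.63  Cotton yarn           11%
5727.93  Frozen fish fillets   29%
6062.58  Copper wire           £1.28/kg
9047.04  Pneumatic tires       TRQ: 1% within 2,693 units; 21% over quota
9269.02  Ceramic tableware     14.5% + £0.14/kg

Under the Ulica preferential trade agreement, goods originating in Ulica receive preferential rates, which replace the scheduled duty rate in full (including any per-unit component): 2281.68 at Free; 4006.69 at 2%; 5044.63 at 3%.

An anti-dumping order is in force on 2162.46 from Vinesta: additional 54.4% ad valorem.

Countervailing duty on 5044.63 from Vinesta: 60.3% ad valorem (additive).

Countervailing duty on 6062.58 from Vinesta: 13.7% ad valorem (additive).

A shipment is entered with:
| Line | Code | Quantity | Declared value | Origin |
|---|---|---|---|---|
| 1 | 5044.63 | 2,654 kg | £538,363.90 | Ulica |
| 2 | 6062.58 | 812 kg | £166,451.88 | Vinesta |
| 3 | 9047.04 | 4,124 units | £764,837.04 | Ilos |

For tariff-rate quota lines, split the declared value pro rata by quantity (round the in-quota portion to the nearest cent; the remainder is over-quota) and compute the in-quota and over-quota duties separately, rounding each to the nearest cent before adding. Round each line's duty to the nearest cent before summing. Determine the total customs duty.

Line 1 (5044.63, Ulica, 2,654 kg, £538,363.90):
Base rate for 5044.63 is 11%.
Origin Ulica qualifies under the Karica–Ulica agreement and 5044.63 is covered: preferential rate 3% applies instead.
The additional-duty order on 5044.63 targets Vinesta, not Ulica; it does not apply.
Duty = £538,363.90 × 3% = £16,150.92.
Line 2 (6062.58, Vinesta, 812 kg, £166,451.88):
Base rate for 6062.58 is £1.28/kg.
Additional duty on 6062.58 from Vinesta: +13.7% ad valorem. Applied ad valorem rate = 13.7%.
Duty = £166,451.88 × 13.7% + 812 × £1.28 = £23,843.27.
Line 3 (9047.04, Ilos, 4,124 units, £764,837.04):
Code 9047.04 is under a tariff-rate quota (threshold 2,693 units). In-quota: 2,693 units at 1%; over-quota: 1,431 units at 21%.
Pro-rata value split: in-quota = £764,837.04 × 2,693/4,124 = £499,443.78; over-quota = £764,837.04 − £499,443.78 = £265,393.26.
In-quota duty = £499,443.78 × 1% = £4,994.44. Over-quota duty = £265,393.26 × 21% = £55,732.58.
Line duty = £4,994.44 + £55,732.58 = £60,727.02.
Total = £16,150.92 + £23,843.27 + £60,727.02 = £100,721.21.

£100,721.21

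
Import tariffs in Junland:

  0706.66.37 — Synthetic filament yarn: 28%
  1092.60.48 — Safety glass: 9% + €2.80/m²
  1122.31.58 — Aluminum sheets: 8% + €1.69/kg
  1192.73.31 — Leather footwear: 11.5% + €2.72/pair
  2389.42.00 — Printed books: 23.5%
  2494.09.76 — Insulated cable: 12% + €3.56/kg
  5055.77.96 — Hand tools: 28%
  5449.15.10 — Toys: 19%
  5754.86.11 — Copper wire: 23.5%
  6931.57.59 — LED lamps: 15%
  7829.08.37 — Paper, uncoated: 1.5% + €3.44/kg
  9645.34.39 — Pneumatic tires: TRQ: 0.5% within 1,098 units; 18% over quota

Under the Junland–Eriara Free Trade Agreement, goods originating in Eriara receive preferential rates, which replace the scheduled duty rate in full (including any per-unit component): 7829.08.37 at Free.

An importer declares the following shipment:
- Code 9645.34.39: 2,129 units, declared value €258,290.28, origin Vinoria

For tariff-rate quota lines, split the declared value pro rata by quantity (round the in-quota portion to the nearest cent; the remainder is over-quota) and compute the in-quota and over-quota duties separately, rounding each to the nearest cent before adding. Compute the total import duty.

Line 1 (9645.34.39, Vinoria, 2,129 units, €258,290.28):
Code 9645.34.39 is under a tariff-rate quota (threshold 1,098 units). In-quota: 1,098 units at 0.5%; over-quota: 1,031 units at 18%.
Pro-rata value split: in-quota = €258,290.28 × 1,098/2,129 = €133,209.36; over-quota = €258,290.28 − €133,209.36 = €125,080.92.
In-quota duty = €133,209.36 × 0.5% = €666.05. Over-quota duty = €125,080.92 × 18% = €22,514.57.
Line duty = €666.05 + €22,514.57 = €23,180.62.

€23,180.62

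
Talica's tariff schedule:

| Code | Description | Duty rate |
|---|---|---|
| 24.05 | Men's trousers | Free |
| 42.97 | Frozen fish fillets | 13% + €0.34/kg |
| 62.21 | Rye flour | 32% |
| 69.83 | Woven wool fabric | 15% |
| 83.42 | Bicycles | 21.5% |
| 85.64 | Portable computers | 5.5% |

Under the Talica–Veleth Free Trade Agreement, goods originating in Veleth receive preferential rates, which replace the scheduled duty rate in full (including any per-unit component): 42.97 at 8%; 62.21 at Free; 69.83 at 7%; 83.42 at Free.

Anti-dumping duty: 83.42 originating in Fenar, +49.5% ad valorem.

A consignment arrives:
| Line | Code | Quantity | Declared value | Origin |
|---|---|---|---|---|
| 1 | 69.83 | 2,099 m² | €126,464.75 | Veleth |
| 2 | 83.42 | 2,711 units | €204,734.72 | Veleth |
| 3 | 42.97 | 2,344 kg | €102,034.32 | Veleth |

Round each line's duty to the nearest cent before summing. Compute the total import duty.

€17,015.28

Line 1 (69.83, Veleth, 2,099 m², €126,464.75):
Base rate for 69.83 is 15%.
Origin Veleth qualifies under the Talica–Veleth agreement and 69.83 is covered: preferential rate 7% applies instead.
Duty = €126,464.75 × 7% = €8,852.53.
Line 2 (83.42, Veleth, 2,711 units, €204,734.72):
Base rate for 83.42 is 21.5%.
Origin Veleth qualifies under the Talica–Veleth agreement and 83.42 is covered: preferential rate Free applies instead.
The additional-duty order on 83.42 targets Fenar, not Veleth; it does not apply.
Duty = €204,734.72 × 0% = €0.00.
Line 3 (42.97, Veleth, 2,344 kg, €102,034.32):
Base rate for 42.97 is 13% + €0.34/kg.
Origin Veleth qualifies under the Talica–Veleth agreement and 42.97 is covered: preferential rate 8% applies instead.
Duty = €102,034.32 × 8% = €8,162.75.
Total = €8,852.53 + €0.00 + €8,162.75 = €17,015.28.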